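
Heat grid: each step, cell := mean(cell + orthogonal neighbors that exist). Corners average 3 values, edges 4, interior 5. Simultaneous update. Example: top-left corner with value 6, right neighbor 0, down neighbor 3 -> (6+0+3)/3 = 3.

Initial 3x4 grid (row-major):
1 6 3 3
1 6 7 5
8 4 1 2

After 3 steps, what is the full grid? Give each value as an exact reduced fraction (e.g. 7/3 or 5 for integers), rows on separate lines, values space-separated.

After step 1:
  8/3 4 19/4 11/3
  4 24/5 22/5 17/4
  13/3 19/4 7/2 8/3
After step 2:
  32/9 973/240 1009/240 38/9
  79/20 439/100 217/50 899/240
  157/36 1043/240 919/240 125/36
After step 3:
  8323/2160 29167/7200 30277/7200 2191/540
  4877/1200 527/125 24611/6000 56809/14400
  9113/2160 30467/7200 28777/7200 3977/1080

Answer: 8323/2160 29167/7200 30277/7200 2191/540
4877/1200 527/125 24611/6000 56809/14400
9113/2160 30467/7200 28777/7200 3977/1080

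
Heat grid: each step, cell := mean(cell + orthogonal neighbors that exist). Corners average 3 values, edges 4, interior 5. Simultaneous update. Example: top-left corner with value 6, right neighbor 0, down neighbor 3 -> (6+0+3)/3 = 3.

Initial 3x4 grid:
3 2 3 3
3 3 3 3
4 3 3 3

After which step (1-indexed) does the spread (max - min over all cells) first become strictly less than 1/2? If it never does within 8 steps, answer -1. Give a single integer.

Answer: 3

Derivation:
Step 1: max=10/3, min=8/3, spread=2/3
Step 2: max=59/18, min=329/120, spread=193/360
Step 3: max=3379/1080, min=3433/1200, spread=2893/10800
  -> spread < 1/2 first at step 3
Step 4: max=401221/129600, min=156259/54000, spread=130997/648000
Step 5: max=23720489/7776000, min=6302969/2160000, spread=5149003/38880000
Step 6: max=1415248111/466560000, min=57083539/19440000, spread=1809727/18662400
Step 7: max=84433353749/27993600000, min=5727765191/1944000000, spread=9767674993/139968000000
Step 8: max=5050926944191/1679616000000, min=51657647071/17496000000, spread=734342603/13436928000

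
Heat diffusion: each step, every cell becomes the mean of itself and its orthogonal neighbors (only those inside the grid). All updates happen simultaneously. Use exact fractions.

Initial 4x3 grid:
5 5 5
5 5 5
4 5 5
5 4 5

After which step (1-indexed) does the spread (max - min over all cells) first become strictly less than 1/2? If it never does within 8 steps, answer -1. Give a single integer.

Step 1: max=5, min=13/3, spread=2/3
Step 2: max=5, min=367/80, spread=33/80
  -> spread < 1/2 first at step 2
Step 3: max=5, min=9941/2160, spread=859/2160
Step 4: max=8921/1800, min=606397/129600, spread=7183/25920
Step 5: max=533789/108000, min=36540923/7776000, spread=378377/1555200
Step 6: max=5310211/1080000, min=2207138377/466560000, spread=3474911/18662400
Step 7: max=476546011/97200000, min=132885199643/27993600000, spread=174402061/1119744000
Step 8: max=57008183273/11664000000, min=8000795433937/1679616000000, spread=1667063659/13436928000

Answer: 2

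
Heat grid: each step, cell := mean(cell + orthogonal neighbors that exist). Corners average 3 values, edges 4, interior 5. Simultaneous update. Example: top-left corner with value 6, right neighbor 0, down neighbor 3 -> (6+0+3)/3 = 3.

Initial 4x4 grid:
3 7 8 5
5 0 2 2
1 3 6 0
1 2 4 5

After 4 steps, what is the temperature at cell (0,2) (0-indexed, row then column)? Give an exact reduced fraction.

Answer: 48463/12000

Derivation:
Step 1: cell (0,2) = 11/2
Step 2: cell (0,2) = 93/20
Step 3: cell (0,2) = 341/80
Step 4: cell (0,2) = 48463/12000
Full grid after step 4:
  80443/21600 142037/36000 48463/12000 2869/720
  78773/24000 68723/20000 36167/10000 5491/1500
  583157/216000 263989/90000 192527/60000 3293/1000
  81259/32400 589277/216000 218591/72000 4627/1440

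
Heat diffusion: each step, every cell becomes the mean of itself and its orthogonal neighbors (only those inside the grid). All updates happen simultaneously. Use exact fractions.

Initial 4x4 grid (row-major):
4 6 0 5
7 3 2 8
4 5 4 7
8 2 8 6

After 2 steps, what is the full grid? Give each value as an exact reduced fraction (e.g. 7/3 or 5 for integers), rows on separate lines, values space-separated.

After step 1:
  17/3 13/4 13/4 13/3
  9/2 23/5 17/5 11/2
  6 18/5 26/5 25/4
  14/3 23/4 5 7
After step 2:
  161/36 503/120 427/120 157/36
  623/120 387/100 439/100 1169/240
  563/120 503/100 469/100 479/80
  197/36 1141/240 459/80 73/12

Answer: 161/36 503/120 427/120 157/36
623/120 387/100 439/100 1169/240
563/120 503/100 469/100 479/80
197/36 1141/240 459/80 73/12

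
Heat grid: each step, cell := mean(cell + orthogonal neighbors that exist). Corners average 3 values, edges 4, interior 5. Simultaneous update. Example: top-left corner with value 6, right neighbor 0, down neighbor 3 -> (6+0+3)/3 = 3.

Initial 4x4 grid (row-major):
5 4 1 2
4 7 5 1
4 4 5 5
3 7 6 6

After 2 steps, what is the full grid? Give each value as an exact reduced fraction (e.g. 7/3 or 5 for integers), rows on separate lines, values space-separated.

Answer: 163/36 983/240 743/240 91/36
1073/240 93/20 397/100 379/120
1129/240 479/100 489/100 109/24
161/36 79/15 65/12 191/36

Derivation:
After step 1:
  13/3 17/4 3 4/3
  5 24/5 19/5 13/4
  15/4 27/5 5 17/4
  14/3 5 6 17/3
After step 2:
  163/36 983/240 743/240 91/36
  1073/240 93/20 397/100 379/120
  1129/240 479/100 489/100 109/24
  161/36 79/15 65/12 191/36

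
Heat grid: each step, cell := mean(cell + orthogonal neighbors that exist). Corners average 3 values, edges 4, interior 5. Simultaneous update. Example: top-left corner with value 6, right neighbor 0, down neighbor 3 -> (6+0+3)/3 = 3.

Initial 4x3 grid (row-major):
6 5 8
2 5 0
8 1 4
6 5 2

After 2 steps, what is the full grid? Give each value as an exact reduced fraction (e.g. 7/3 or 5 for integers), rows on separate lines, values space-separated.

After step 1:
  13/3 6 13/3
  21/4 13/5 17/4
  17/4 23/5 7/4
  19/3 7/2 11/3
After step 2:
  187/36 259/60 175/36
  493/120 227/50 97/30
  613/120 167/50 107/30
  169/36 181/40 107/36

Answer: 187/36 259/60 175/36
493/120 227/50 97/30
613/120 167/50 107/30
169/36 181/40 107/36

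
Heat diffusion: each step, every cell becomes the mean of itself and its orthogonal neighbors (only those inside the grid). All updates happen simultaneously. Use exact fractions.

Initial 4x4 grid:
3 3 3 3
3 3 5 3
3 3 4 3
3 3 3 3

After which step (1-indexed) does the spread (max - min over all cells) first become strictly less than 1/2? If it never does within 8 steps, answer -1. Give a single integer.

Step 1: max=18/5, min=3, spread=3/5
Step 2: max=88/25, min=3, spread=13/25
Step 3: max=8117/2400, min=733/240, spread=787/2400
  -> spread < 1/2 first at step 3
Step 4: max=72257/21600, min=22303/7200, spread=1337/5400
Step 5: max=7200593/2160000, min=674317/216000, spread=457423/2160000
Step 6: max=64546733/19440000, min=4076471/1296000, spread=849917/4860000
Step 7: max=1928192027/583200000, min=614226133/194400000, spread=21378407/145800000
Step 8: max=57674645837/17496000000, min=18504785683/5832000000, spread=540072197/4374000000

Answer: 3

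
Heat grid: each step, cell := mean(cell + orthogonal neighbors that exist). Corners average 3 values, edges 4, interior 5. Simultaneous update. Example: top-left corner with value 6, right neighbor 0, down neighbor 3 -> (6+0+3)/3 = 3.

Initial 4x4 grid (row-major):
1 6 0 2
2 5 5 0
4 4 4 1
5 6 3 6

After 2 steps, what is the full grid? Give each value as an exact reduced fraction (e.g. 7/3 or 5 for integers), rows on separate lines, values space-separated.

Answer: 3 273/80 583/240 71/36
283/80 89/25 317/100 493/240
327/80 413/100 183/50 689/240
53/12 377/80 959/240 65/18

Derivation:
After step 1:
  3 3 13/4 2/3
  3 22/5 14/5 2
  15/4 23/5 17/5 11/4
  5 9/2 19/4 10/3
After step 2:
  3 273/80 583/240 71/36
  283/80 89/25 317/100 493/240
  327/80 413/100 183/50 689/240
  53/12 377/80 959/240 65/18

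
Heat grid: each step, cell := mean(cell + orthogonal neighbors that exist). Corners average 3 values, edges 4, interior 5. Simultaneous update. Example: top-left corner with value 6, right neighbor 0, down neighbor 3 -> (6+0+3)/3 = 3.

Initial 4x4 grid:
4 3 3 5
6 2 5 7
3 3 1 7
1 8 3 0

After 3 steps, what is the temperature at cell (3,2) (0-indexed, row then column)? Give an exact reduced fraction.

Step 1: cell (3,2) = 3
Step 2: cell (3,2) = 833/240
Step 3: cell (3,2) = 24983/7200
Full grid after step 3:
  2027/540 13399/3600 5077/1200 1079/240
  13129/3600 227/60 7899/2000 10829/2400
  293/80 7103/2000 457/120 28223/7200
  2593/720 571/160 24983/7200 3979/1080

Answer: 24983/7200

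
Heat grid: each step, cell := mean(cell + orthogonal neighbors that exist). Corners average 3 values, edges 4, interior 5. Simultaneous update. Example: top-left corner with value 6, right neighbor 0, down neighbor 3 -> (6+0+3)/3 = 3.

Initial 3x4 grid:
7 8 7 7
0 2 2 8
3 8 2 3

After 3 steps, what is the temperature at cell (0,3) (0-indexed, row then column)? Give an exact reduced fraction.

Step 1: cell (0,3) = 22/3
Step 2: cell (0,3) = 55/9
Step 3: cell (0,3) = 1549/270
Full grid after step 3:
  83/18 1999/400 19651/3600 1549/270
  14621/3600 13043/3000 14333/3000 18251/3600
  805/216 3479/900 3769/900 4891/1080

Answer: 1549/270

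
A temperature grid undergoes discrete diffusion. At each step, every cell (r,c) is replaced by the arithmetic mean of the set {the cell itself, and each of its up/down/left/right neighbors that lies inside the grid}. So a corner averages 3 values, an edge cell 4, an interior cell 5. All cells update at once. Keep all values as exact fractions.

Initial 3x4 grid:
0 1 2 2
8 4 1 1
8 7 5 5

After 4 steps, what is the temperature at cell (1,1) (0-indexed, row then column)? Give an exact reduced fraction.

Answer: 705763/180000

Derivation:
Step 1: cell (1,1) = 21/5
Step 2: cell (1,1) = 391/100
Step 3: cell (1,1) = 24109/6000
Step 4: cell (1,1) = 705763/180000
Full grid after step 4:
  79991/21600 231617/72000 562891/216000 307241/129600
  480833/108000 705763/180000 1168351/360000 2439899/864000
  40931/8100 251869/54000 52501/13500 439691/129600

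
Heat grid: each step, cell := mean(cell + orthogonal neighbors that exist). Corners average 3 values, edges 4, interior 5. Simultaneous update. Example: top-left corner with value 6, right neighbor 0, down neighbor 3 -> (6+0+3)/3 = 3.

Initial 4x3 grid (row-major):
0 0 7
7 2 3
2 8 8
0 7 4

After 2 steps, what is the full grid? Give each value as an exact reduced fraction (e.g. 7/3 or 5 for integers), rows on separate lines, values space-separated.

Answer: 22/9 143/48 127/36
10/3 97/25 217/48
77/20 483/100 1349/240
4 1169/240 101/18

Derivation:
After step 1:
  7/3 9/4 10/3
  11/4 4 5
  17/4 27/5 23/4
  3 19/4 19/3
After step 2:
  22/9 143/48 127/36
  10/3 97/25 217/48
  77/20 483/100 1349/240
  4 1169/240 101/18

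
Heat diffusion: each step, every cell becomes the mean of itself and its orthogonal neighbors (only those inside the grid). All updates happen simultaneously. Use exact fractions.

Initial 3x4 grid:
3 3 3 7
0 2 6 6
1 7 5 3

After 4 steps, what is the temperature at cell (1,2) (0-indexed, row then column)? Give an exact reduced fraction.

Step 1: cell (1,2) = 22/5
Step 2: cell (1,2) = 47/10
Step 3: cell (1,2) = 217/50
Step 4: cell (1,2) = 17393/4000
Full grid after step 4:
  12107/4320 24611/7200 90461/21600 61333/12960
  251497/86400 123677/36000 17393/4000 137123/28800
  39311/12960 19627/5400 23359/5400 62303/12960

Answer: 17393/4000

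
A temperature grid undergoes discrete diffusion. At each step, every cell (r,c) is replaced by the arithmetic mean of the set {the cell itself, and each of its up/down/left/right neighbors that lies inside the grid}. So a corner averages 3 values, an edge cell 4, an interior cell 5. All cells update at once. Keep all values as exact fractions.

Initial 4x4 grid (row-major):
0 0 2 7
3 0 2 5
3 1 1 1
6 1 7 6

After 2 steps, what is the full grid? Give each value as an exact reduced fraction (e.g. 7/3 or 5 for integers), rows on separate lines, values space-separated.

After step 1:
  1 1/2 11/4 14/3
  3/2 6/5 2 15/4
  13/4 6/5 12/5 13/4
  10/3 15/4 15/4 14/3
After step 2:
  1 109/80 119/48 67/18
  139/80 32/25 121/50 41/12
  557/240 59/25 63/25 211/60
  31/9 361/120 437/120 35/9

Answer: 1 109/80 119/48 67/18
139/80 32/25 121/50 41/12
557/240 59/25 63/25 211/60
31/9 361/120 437/120 35/9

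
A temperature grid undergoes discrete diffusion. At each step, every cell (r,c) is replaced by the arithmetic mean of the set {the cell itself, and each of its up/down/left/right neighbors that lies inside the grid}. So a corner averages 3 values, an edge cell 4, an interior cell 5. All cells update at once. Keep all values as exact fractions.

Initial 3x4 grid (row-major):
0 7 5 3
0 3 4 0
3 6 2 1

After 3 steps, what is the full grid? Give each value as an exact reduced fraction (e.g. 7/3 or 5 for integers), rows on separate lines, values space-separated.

After step 1:
  7/3 15/4 19/4 8/3
  3/2 4 14/5 2
  3 7/2 13/4 1
After step 2:
  91/36 89/24 419/120 113/36
  65/24 311/100 84/25 127/60
  8/3 55/16 211/80 25/12
After step 3:
  161/54 5777/1800 12329/3600 3149/1080
  19823/7200 19589/6000 17659/6000 9629/3600
  47/16 7111/2400 6911/2400 547/240

Answer: 161/54 5777/1800 12329/3600 3149/1080
19823/7200 19589/6000 17659/6000 9629/3600
47/16 7111/2400 6911/2400 547/240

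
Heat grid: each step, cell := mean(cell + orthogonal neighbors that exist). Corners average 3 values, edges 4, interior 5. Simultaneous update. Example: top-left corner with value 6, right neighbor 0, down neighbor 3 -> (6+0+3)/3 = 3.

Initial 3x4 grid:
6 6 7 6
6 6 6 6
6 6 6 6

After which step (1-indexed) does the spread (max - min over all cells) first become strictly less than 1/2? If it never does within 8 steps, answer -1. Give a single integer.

Step 1: max=19/3, min=6, spread=1/3
  -> spread < 1/2 first at step 1
Step 2: max=751/120, min=6, spread=31/120
Step 3: max=6691/1080, min=6, spread=211/1080
Step 4: max=664897/108000, min=10847/1800, spread=14077/108000
Step 5: max=5972407/972000, min=651683/108000, spread=5363/48600
Step 6: max=178700809/29160000, min=362869/60000, spread=93859/1166400
Step 7: max=10707874481/1749600000, min=588536467/97200000, spread=4568723/69984000
Step 8: max=641636435629/104976000000, min=17677618889/2916000000, spread=8387449/167961600

Answer: 1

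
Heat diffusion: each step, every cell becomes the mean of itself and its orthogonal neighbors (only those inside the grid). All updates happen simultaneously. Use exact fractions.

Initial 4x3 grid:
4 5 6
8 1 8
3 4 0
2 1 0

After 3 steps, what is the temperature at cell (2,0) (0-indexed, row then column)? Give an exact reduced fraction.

Step 1: cell (2,0) = 17/4
Step 2: cell (2,0) = 241/80
Step 3: cell (2,0) = 1639/480
Full grid after step 3:
  10537/2160 183/40 10487/2160
  1159/288 108/25 1097/288
  1639/480 3277/1200 4207/1440
  143/60 6503/2880 1939/1080

Answer: 1639/480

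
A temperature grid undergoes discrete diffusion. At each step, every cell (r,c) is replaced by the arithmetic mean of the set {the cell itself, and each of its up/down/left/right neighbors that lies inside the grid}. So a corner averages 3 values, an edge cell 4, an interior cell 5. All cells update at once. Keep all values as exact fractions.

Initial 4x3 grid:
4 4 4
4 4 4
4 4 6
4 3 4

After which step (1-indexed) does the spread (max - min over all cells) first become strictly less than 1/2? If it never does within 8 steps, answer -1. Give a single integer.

Step 1: max=9/2, min=11/3, spread=5/6
Step 2: max=263/60, min=137/36, spread=26/45
Step 3: max=847/200, min=8467/2160, spread=3403/10800
  -> spread < 1/2 first at step 3
Step 4: max=113173/27000, min=514289/129600, spread=144707/648000
Step 5: max=374089/90000, min=31194691/7776000, spread=5632993/38880000
Step 6: max=2790097/675000, min=1881297209/466560000, spread=236089187/2332800000
Step 7: max=1335613459/324000000, min=113360774731/27993600000, spread=10181140633/139968000000
Step 8: max=79932777431/19440000000, min=6818190344129/1679616000000, spread=440008129547/8398080000000

Answer: 3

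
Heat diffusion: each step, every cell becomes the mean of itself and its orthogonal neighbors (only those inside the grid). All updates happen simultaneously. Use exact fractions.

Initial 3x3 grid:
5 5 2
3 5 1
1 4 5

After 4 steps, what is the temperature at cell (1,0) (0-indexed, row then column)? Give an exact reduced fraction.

Step 1: cell (1,0) = 7/2
Step 2: cell (1,0) = 141/40
Step 3: cell (1,0) = 8717/2400
Step 4: cell (1,0) = 513649/144000
Full grid after step 4:
  478957/129600 1035673/288000 228241/64800
  513649/144000 424601/120000 985673/288000
  451907/129600 327641/96000 55079/16200

Answer: 513649/144000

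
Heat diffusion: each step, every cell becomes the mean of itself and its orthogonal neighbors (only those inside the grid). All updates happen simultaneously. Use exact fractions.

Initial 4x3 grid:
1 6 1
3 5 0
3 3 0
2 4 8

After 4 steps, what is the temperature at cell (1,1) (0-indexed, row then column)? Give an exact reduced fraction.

Step 1: cell (1,1) = 17/5
Step 2: cell (1,1) = 283/100
Step 3: cell (1,1) = 17707/6000
Step 4: cell (1,1) = 1046693/360000
Full grid after step 4:
  389593/129600 2504347/864000 351493/129600
  661973/216000 1046693/360000 608723/216000
  225511/72000 376331/120000 72587/24000
  142291/43200 105181/32000 141791/43200

Answer: 1046693/360000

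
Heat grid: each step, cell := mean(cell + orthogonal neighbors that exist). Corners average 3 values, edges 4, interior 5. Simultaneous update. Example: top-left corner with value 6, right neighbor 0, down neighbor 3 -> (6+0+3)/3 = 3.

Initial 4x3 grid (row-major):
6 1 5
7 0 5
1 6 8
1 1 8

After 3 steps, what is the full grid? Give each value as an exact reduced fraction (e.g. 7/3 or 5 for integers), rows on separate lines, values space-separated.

After step 1:
  14/3 3 11/3
  7/2 19/5 9/2
  15/4 16/5 27/4
  1 4 17/3
After step 2:
  67/18 227/60 67/18
  943/240 18/5 1123/240
  229/80 43/10 1207/240
  35/12 52/15 197/36
After step 3:
  8233/2160 2669/720 8773/2160
  5081/1440 487/120 6131/1440
  1681/480 2311/600 7013/1440
  2219/720 727/180 10057/2160

Answer: 8233/2160 2669/720 8773/2160
5081/1440 487/120 6131/1440
1681/480 2311/600 7013/1440
2219/720 727/180 10057/2160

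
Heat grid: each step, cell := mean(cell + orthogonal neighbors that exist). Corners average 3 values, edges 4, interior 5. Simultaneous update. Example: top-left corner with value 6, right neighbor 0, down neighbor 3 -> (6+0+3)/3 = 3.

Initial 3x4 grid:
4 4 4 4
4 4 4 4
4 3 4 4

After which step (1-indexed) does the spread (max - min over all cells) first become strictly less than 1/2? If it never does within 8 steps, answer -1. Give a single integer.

Answer: 1

Derivation:
Step 1: max=4, min=11/3, spread=1/3
  -> spread < 1/2 first at step 1
Step 2: max=4, min=449/120, spread=31/120
Step 3: max=4, min=4109/1080, spread=211/1080
Step 4: max=7153/1800, min=415103/108000, spread=14077/108000
Step 5: max=428317/108000, min=3747593/972000, spread=5363/48600
Step 6: max=237131/60000, min=112899191/29160000, spread=93859/1166400
Step 7: max=383463533/97200000, min=6788125519/1749600000, spread=4568723/69984000
Step 8: max=11482381111/2916000000, min=408123564371/104976000000, spread=8387449/167961600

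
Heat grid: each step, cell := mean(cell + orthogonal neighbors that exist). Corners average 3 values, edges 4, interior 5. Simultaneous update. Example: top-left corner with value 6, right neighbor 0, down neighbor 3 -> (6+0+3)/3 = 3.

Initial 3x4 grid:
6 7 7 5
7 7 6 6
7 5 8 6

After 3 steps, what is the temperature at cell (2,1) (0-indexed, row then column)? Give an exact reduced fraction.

Answer: 5929/900

Derivation:
Step 1: cell (2,1) = 27/4
Step 2: cell (2,1) = 193/30
Step 3: cell (2,1) = 5929/900
Full grid after step 3:
  14239/2160 23741/3600 7577/1200 4501/720
  31873/4800 12987/2000 38821/6000 89339/14400
  14099/2160 5929/900 11503/1800 13783/2160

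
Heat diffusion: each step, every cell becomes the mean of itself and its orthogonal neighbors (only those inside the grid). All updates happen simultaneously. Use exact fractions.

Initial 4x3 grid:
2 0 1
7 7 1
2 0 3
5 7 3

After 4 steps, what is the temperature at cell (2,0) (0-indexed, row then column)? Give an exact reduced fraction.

Step 1: cell (2,0) = 7/2
Step 2: cell (2,0) = 247/60
Step 3: cell (2,0) = 6637/1800
Step 4: cell (2,0) = 201679/54000
Full grid after step 4:
  67531/21600 1170227/432000 41017/16200
  59353/18000 279089/90000 575611/216000
  201679/54000 401927/120000 689591/216000
  492461/129600 356561/96000 437311/129600

Answer: 201679/54000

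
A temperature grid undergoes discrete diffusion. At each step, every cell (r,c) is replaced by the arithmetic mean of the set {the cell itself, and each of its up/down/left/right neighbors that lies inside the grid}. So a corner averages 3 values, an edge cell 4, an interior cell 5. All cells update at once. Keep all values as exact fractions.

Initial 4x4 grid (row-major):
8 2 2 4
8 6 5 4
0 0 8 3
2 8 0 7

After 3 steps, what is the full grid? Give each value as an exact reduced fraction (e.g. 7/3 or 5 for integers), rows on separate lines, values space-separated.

After step 1:
  6 9/2 13/4 10/3
  11/2 21/5 5 4
  5/2 22/5 16/5 11/2
  10/3 5/2 23/4 10/3
After step 2:
  16/3 359/80 193/48 127/36
  91/20 118/25 393/100 107/24
  59/15 84/25 477/100 481/120
  25/9 959/240 887/240 175/36
After step 3:
  3449/720 11137/2400 28739/7200 1729/432
  5561/1200 8419/2000 26279/6000 3583/900
  13159/3600 4987/1200 23717/6000 1018/225
  7709/2160 24893/7200 31181/7200 9047/2160

Answer: 3449/720 11137/2400 28739/7200 1729/432
5561/1200 8419/2000 26279/6000 3583/900
13159/3600 4987/1200 23717/6000 1018/225
7709/2160 24893/7200 31181/7200 9047/2160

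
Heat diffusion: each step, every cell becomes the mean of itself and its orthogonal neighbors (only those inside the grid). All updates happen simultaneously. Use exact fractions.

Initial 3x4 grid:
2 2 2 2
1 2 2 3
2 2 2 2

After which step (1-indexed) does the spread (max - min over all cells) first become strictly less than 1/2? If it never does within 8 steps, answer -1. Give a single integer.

Answer: 3

Derivation:
Step 1: max=7/3, min=5/3, spread=2/3
Step 2: max=547/240, min=413/240, spread=67/120
Step 3: max=4757/2160, min=3883/2160, spread=437/1080
  -> spread < 1/2 first at step 3
Step 4: max=375551/172800, min=315649/172800, spread=29951/86400
Step 5: max=3317161/1555200, min=2903639/1555200, spread=206761/777600
Step 6: max=263262763/124416000, min=234401237/124416000, spread=14430763/62208000
Step 7: max=3125838109/1492992000, min=2846129891/1492992000, spread=139854109/746496000
Step 8: max=186273583559/89579520000, min=172044496441/89579520000, spread=7114543559/44789760000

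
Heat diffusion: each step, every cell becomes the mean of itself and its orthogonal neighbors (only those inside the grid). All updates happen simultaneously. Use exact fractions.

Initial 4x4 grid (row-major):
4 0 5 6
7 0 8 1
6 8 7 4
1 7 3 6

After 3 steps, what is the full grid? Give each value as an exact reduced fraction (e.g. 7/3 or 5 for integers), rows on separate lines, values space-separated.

Answer: 8431/2160 13667/3600 5093/1200 1013/240
30739/7200 27181/6000 1793/400 11171/2400
35587/7200 29851/6000 30557/6000 34793/7200
10921/2160 4649/900 2303/450 2155/432

Derivation:
After step 1:
  11/3 9/4 19/4 4
  17/4 23/5 21/5 19/4
  11/2 28/5 6 9/2
  14/3 19/4 23/4 13/3
After step 2:
  61/18 229/60 19/5 9/2
  1081/240 209/50 243/50 349/80
  1201/240 529/100 521/100 235/48
  179/36 623/120 125/24 175/36
After step 3:
  8431/2160 13667/3600 5093/1200 1013/240
  30739/7200 27181/6000 1793/400 11171/2400
  35587/7200 29851/6000 30557/6000 34793/7200
  10921/2160 4649/900 2303/450 2155/432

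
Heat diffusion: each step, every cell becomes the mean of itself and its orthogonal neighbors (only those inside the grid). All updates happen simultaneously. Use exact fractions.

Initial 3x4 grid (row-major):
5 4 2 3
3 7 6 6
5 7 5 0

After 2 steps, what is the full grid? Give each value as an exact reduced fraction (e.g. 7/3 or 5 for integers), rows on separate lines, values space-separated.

After step 1:
  4 9/2 15/4 11/3
  5 27/5 26/5 15/4
  5 6 9/2 11/3
After step 2:
  9/2 353/80 1027/240 67/18
  97/20 261/50 113/25 977/240
  16/3 209/40 581/120 143/36

Answer: 9/2 353/80 1027/240 67/18
97/20 261/50 113/25 977/240
16/3 209/40 581/120 143/36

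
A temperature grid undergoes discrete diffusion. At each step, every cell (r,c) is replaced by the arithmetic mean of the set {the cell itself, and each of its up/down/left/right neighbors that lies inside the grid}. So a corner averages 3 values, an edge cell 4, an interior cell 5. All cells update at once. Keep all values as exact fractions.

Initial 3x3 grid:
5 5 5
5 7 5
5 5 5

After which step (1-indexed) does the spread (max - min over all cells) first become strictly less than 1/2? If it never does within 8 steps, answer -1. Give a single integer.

Step 1: max=11/2, min=5, spread=1/2
Step 2: max=137/25, min=209/40, spread=51/200
  -> spread < 1/2 first at step 2
Step 3: max=12823/2400, min=947/180, spread=589/7200
Step 4: max=79943/15000, min=761081/144000, spread=31859/720000
Step 5: max=45891607/8640000, min=4764721/900000, spread=751427/43200000
Step 6: max=286634687/54000000, min=2747063129/518400000, spread=23149331/2592000000
Step 7: max=165002654263/31104000000, min=17174931889/3240000000, spread=616540643/155520000000
Step 8: max=1031112453983/194400000000, min=9895132008761/1866240000000, spread=17737747379/9331200000000

Answer: 2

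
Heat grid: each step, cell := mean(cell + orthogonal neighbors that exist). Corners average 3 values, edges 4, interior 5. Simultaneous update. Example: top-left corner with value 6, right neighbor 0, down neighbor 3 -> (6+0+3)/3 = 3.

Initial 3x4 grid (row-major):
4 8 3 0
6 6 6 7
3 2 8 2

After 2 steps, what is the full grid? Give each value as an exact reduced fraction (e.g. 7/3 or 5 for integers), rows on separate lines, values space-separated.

Answer: 16/3 211/40 113/24 34/9
1201/240 527/100 241/50 75/16
79/18 1111/240 251/48 167/36

Derivation:
After step 1:
  6 21/4 17/4 10/3
  19/4 28/5 6 15/4
  11/3 19/4 9/2 17/3
After step 2:
  16/3 211/40 113/24 34/9
  1201/240 527/100 241/50 75/16
  79/18 1111/240 251/48 167/36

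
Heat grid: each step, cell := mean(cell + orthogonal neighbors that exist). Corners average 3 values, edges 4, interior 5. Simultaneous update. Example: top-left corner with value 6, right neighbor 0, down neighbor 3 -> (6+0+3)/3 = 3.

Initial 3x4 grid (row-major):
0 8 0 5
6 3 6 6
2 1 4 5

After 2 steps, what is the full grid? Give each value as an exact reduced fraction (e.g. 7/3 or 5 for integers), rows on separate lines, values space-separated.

After step 1:
  14/3 11/4 19/4 11/3
  11/4 24/5 19/5 11/2
  3 5/2 4 5
After step 2:
  61/18 509/120 449/120 167/36
  913/240 83/25 457/100 539/120
  11/4 143/40 153/40 29/6

Answer: 61/18 509/120 449/120 167/36
913/240 83/25 457/100 539/120
11/4 143/40 153/40 29/6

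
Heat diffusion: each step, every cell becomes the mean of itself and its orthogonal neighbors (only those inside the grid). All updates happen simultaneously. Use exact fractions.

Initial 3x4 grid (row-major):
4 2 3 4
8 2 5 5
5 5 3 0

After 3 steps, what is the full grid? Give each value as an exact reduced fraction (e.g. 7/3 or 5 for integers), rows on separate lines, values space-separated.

After step 1:
  14/3 11/4 7/2 4
  19/4 22/5 18/5 7/2
  6 15/4 13/4 8/3
After step 2:
  73/18 919/240 277/80 11/3
  1189/240 77/20 73/20 413/120
  29/6 87/20 199/60 113/36
After step 3:
  2311/540 5471/1440 1753/480 2537/720
  12739/2880 619/150 4253/1200 5003/1440
  377/80 327/80 1301/360 3563/1080

Answer: 2311/540 5471/1440 1753/480 2537/720
12739/2880 619/150 4253/1200 5003/1440
377/80 327/80 1301/360 3563/1080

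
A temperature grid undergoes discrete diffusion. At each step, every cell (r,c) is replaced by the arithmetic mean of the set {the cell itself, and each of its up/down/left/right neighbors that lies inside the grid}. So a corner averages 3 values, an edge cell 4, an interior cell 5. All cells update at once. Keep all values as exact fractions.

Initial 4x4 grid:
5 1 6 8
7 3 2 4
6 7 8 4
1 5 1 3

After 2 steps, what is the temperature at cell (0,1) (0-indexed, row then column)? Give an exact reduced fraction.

Answer: 49/12

Derivation:
Step 1: cell (0,1) = 15/4
Step 2: cell (0,1) = 49/12
Full grid after step 2:
  40/9 49/12 93/20 59/12
  113/24 117/25 87/20 397/80
  203/40 459/100 119/25 979/240
  17/4 351/80 889/240 35/9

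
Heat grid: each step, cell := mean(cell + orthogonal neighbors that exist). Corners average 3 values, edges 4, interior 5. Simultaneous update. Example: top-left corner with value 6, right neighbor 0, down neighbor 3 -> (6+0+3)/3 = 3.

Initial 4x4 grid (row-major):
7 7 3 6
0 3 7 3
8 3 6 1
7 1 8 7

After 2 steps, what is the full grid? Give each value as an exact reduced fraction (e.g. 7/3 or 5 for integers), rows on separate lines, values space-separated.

Answer: 85/18 233/48 383/80 14/3
53/12 221/50 117/25 169/40
139/30 449/100 467/100 113/24
175/36 1187/240 247/48 181/36

Derivation:
After step 1:
  14/3 5 23/4 4
  9/2 4 22/5 17/4
  9/2 21/5 5 17/4
  16/3 19/4 11/2 16/3
After step 2:
  85/18 233/48 383/80 14/3
  53/12 221/50 117/25 169/40
  139/30 449/100 467/100 113/24
  175/36 1187/240 247/48 181/36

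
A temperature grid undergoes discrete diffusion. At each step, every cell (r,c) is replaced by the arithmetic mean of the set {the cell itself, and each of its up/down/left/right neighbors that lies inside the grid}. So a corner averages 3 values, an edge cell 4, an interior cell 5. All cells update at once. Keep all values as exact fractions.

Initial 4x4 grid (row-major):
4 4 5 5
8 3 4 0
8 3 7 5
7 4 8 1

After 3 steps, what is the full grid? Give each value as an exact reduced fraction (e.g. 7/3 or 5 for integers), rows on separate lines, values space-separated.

Answer: 10859/2160 4069/900 3727/900 8033/2160
37817/7200 29189/6000 4987/1200 28391/7200
41153/7200 30953/6000 28219/6000 29647/7200
2515/432 2483/450 1091/225 9829/2160

Derivation:
After step 1:
  16/3 4 9/2 10/3
  23/4 22/5 19/5 7/2
  13/2 5 27/5 13/4
  19/3 11/2 5 14/3
After step 2:
  181/36 547/120 469/120 34/9
  1319/240 459/100 108/25 833/240
  283/48 134/25 449/100 1009/240
  55/9 131/24 617/120 155/36
After step 3:
  10859/2160 4069/900 3727/900 8033/2160
  37817/7200 29189/6000 4987/1200 28391/7200
  41153/7200 30953/6000 28219/6000 29647/7200
  2515/432 2483/450 1091/225 9829/2160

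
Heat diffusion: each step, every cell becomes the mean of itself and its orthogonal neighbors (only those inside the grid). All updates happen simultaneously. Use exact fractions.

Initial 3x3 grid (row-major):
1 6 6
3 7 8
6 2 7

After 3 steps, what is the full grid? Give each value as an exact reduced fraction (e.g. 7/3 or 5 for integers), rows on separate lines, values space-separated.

After step 1:
  10/3 5 20/3
  17/4 26/5 7
  11/3 11/2 17/3
After step 2:
  151/36 101/20 56/9
  329/80 539/100 92/15
  161/36 601/120 109/18
After step 3:
  9617/2160 6257/1200 3133/540
  21803/4800 30833/6000 21421/3600
  9787/2160 37667/7200 6191/1080

Answer: 9617/2160 6257/1200 3133/540
21803/4800 30833/6000 21421/3600
9787/2160 37667/7200 6191/1080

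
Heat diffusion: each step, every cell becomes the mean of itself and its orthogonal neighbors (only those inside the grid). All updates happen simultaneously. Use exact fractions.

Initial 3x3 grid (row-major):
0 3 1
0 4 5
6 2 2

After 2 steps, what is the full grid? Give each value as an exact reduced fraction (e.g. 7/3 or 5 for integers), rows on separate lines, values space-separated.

After step 1:
  1 2 3
  5/2 14/5 3
  8/3 7/2 3
After step 2:
  11/6 11/5 8/3
  269/120 69/25 59/20
  26/9 359/120 19/6

Answer: 11/6 11/5 8/3
269/120 69/25 59/20
26/9 359/120 19/6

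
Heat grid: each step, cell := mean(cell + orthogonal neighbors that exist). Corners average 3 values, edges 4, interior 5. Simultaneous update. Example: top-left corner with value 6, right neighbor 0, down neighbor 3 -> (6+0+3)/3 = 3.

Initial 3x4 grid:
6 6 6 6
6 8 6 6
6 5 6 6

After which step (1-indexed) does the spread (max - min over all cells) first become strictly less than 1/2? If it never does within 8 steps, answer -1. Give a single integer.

Answer: 2

Derivation:
Step 1: max=13/2, min=17/3, spread=5/6
Step 2: max=637/100, min=71/12, spread=34/75
  -> spread < 1/2 first at step 2
Step 3: max=7531/1200, min=451/75, spread=21/80
Step 4: max=134707/21600, min=32533/5400, spread=61/288
Step 5: max=1672601/270000, min=1965857/324000, spread=206321/1620000
Step 6: max=160451839/25920000, min=118021573/19440000, spread=370769/3110400
Step 7: max=28799580503/4665600000, min=7101411707/1166400000, spread=5252449/62208000
Step 8: max=1726281748277/279936000000, min=426508614913/69984000000, spread=161978309/2239488000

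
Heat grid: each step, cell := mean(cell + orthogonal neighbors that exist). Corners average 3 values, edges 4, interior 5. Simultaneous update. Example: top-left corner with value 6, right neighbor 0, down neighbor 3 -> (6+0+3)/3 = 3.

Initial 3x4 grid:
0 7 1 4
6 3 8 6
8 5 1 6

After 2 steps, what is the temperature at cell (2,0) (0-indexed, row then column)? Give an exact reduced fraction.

Answer: 89/18

Derivation:
Step 1: cell (2,0) = 19/3
Step 2: cell (2,0) = 89/18
Full grid after step 2:
  34/9 1073/240 913/240 44/9
  1243/240 417/100 128/25 89/20
  89/18 1283/240 1043/240 46/9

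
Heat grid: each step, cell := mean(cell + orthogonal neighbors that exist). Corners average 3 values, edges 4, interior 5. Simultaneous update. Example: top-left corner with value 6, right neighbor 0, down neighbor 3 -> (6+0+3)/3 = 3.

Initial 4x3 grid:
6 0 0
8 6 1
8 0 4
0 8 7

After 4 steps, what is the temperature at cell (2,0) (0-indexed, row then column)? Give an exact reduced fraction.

Answer: 31837/6750

Derivation:
Step 1: cell (2,0) = 4
Step 2: cell (2,0) = 323/60
Step 3: cell (2,0) = 16381/3600
Step 4: cell (2,0) = 31837/6750
Full grid after step 4:
  133361/32400 242083/72000 194747/64800
  114533/27000 234599/60000 689639/216000
  31837/6750 1494269/360000 867659/216000
  601909/129600 4009501/864000 549259/129600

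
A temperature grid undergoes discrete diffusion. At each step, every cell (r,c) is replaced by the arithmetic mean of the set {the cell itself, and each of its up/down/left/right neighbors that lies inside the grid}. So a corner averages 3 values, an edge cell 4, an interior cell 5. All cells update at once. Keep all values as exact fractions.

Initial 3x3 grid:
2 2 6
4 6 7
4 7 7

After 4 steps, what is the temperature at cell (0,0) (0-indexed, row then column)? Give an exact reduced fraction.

Answer: 8771/2025

Derivation:
Step 1: cell (0,0) = 8/3
Step 2: cell (0,0) = 32/9
Step 3: cell (0,0) = 1079/270
Step 4: cell (0,0) = 8771/2025
Full grid after step 4:
  8771/2025 1008637/216000 36733/7200
  1001137/216000 912613/180000 789133/144000
  54337/10800 24469/4500 41683/7200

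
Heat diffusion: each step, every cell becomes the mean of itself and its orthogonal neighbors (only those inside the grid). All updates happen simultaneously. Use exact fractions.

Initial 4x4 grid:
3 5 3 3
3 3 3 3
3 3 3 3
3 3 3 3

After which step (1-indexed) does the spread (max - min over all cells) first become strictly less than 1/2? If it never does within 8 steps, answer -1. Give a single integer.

Step 1: max=11/3, min=3, spread=2/3
Step 2: max=211/60, min=3, spread=31/60
Step 3: max=1831/540, min=3, spread=211/540
  -> spread < 1/2 first at step 3
Step 4: max=178843/54000, min=3, spread=16843/54000
Step 5: max=1596643/486000, min=13579/4500, spread=130111/486000
Step 6: max=47382367/14580000, min=817159/270000, spread=3255781/14580000
Step 7: max=1412553691/437400000, min=821107/270000, spread=82360351/437400000
Step 8: max=42117316891/13122000000, min=148306441/48600000, spread=2074577821/13122000000

Answer: 3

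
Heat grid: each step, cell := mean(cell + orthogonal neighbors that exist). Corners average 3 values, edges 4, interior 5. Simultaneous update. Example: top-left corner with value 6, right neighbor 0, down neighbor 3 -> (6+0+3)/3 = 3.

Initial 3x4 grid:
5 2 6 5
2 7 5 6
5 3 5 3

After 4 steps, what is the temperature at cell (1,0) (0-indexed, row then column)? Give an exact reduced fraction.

Step 1: cell (1,0) = 19/4
Step 2: cell (1,0) = 893/240
Step 3: cell (1,0) = 61927/14400
Step 4: cell (1,0) = 3587333/864000
Full grid after step 4:
  186119/43200 17593/4000 524411/108000 633677/129600
  3587333/864000 1630807/360000 1671607/360000 4268333/864000
  556057/129600 233693/54000 254143/54000 611177/129600

Answer: 3587333/864000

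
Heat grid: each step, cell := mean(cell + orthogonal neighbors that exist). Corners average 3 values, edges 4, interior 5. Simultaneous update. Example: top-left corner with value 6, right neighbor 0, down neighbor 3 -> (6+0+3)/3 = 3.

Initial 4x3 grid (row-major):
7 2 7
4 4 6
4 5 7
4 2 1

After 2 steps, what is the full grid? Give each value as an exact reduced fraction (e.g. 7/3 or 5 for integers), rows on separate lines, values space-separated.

Answer: 169/36 139/30 16/3
263/60 487/100 399/80
251/60 103/25 1109/240
127/36 211/60 133/36

Derivation:
After step 1:
  13/3 5 5
  19/4 21/5 6
  17/4 22/5 19/4
  10/3 3 10/3
After step 2:
  169/36 139/30 16/3
  263/60 487/100 399/80
  251/60 103/25 1109/240
  127/36 211/60 133/36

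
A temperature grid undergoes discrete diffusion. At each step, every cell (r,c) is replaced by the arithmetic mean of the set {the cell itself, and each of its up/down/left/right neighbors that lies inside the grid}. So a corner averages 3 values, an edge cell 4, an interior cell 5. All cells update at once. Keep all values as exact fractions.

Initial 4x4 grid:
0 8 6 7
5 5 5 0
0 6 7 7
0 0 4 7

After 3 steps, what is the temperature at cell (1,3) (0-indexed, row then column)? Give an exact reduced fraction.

Answer: 18781/3600

Derivation:
Step 1: cell (1,3) = 19/4
Step 2: cell (1,3) = 71/15
Step 3: cell (1,3) = 18781/3600
Full grid after step 3:
  4699/1080 6661/1440 37937/7200 10781/2160
  5101/1440 13813/3000 29123/6000 18781/3600
  7139/2400 7181/2000 612/125 1211/240
  529/240 1319/400 347/80 77/15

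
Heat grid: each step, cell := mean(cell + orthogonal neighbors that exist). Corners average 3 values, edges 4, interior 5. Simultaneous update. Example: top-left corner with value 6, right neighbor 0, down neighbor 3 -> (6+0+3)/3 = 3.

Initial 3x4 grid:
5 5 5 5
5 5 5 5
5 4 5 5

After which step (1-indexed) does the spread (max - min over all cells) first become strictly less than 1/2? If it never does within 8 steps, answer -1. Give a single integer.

Answer: 1

Derivation:
Step 1: max=5, min=14/3, spread=1/3
  -> spread < 1/2 first at step 1
Step 2: max=5, min=569/120, spread=31/120
Step 3: max=5, min=5189/1080, spread=211/1080
Step 4: max=8953/1800, min=523103/108000, spread=14077/108000
Step 5: max=536317/108000, min=4719593/972000, spread=5363/48600
Step 6: max=297131/60000, min=142059191/29160000, spread=93859/1166400
Step 7: max=480663533/97200000, min=8537725519/1749600000, spread=4568723/69984000
Step 8: max=14398381111/2916000000, min=513099564371/104976000000, spread=8387449/167961600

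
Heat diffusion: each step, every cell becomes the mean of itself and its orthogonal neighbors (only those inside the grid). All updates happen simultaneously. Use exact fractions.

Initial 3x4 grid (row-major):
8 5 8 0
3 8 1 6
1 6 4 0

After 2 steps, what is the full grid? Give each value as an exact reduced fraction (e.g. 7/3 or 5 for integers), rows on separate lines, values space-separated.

Answer: 211/36 1241/240 1249/240 119/36
137/30 27/5 18/5 303/80
157/36 463/120 487/120 47/18

Derivation:
After step 1:
  16/3 29/4 7/2 14/3
  5 23/5 27/5 7/4
  10/3 19/4 11/4 10/3
After step 2:
  211/36 1241/240 1249/240 119/36
  137/30 27/5 18/5 303/80
  157/36 463/120 487/120 47/18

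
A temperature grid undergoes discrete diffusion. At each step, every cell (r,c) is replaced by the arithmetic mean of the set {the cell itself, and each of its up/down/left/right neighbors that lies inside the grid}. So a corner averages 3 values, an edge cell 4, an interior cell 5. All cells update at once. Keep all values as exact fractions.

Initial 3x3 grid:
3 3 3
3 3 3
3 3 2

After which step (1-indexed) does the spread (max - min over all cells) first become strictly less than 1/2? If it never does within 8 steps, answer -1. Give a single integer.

Answer: 1

Derivation:
Step 1: max=3, min=8/3, spread=1/3
  -> spread < 1/2 first at step 1
Step 2: max=3, min=49/18, spread=5/18
Step 3: max=3, min=607/216, spread=41/216
Step 4: max=1069/360, min=36749/12960, spread=347/2592
Step 5: max=10643/3600, min=2225863/777600, spread=2921/31104
Step 6: max=1270517/432000, min=134139461/46656000, spread=24611/373248
Step 7: max=28503259/9720000, min=8079357967/2799360000, spread=207329/4478976
Step 8: max=1516398401/518400000, min=485854847549/167961600000, spread=1746635/53747712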